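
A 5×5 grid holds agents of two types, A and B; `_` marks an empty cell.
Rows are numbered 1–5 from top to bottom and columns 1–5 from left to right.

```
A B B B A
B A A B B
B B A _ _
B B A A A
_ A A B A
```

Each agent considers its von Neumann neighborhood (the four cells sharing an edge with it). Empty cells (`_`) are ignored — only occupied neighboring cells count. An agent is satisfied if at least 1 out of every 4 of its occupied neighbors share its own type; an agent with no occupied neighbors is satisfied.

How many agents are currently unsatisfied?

3

(1,1)A 0/2 not
(1,2)B 1/3 satisfied
(1,3)B 2/3 satisfied
(1,4)B 2/3 satisfied
(1,5)A 0/2 not
(2,1)B 1/3 satisfied
(2,2)A 1/4 satisfied
(2,3)A 2/4 satisfied
(2,4)B 2/3 satisfied
(2,5)B 1/2 satisfied
(3,1)B 3/3 satisfied
(3,2)B 2/4 satisfied
(3,3)A 2/3 satisfied
(4,1)B 2/2 satisfied
(4,2)B 2/4 satisfied
(4,3)A 3/4 satisfied
(4,4)A 2/3 satisfied
(4,5)A 2/2 satisfied
(5,2)A 1/2 satisfied
(5,3)A 2/3 satisfied
(5,4)B 0/3 not
(5,5)A 1/2 satisfied
Unsatisfied: (1,1), (1,5), (5,4) — 3 in total.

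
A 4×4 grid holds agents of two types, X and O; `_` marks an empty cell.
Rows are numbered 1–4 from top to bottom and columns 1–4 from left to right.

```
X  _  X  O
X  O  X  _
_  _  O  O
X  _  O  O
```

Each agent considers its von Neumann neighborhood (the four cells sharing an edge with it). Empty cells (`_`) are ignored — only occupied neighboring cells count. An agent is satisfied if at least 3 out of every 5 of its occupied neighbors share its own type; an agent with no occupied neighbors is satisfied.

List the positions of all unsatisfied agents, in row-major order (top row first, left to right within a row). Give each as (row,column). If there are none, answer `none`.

(1,3), (1,4), (2,1), (2,2), (2,3)

(1,1)X 1/1 ok
(1,3)X 1/2 unhappy
(1,4)O 0/1 unhappy
(2,1)X 1/2 unhappy
(2,2)O 0/2 unhappy
(2,3)X 1/3 unhappy
(3,3)O 2/3 ok
(3,4)O 2/2 ok
(4,1)X 0/0 ok
(4,3)O 2/2 ok
(4,4)O 2/2 ok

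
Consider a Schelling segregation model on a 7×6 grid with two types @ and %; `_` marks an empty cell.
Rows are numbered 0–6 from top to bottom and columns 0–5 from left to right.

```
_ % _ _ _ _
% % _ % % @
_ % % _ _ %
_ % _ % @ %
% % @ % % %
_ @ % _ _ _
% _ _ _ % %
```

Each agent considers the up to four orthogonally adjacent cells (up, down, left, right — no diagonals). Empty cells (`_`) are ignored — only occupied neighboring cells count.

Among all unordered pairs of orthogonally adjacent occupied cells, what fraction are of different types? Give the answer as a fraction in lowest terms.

Scan each occupied cell's neighbors to the right and below so each pair is counted once.
Row 0: %(0,1)–%(1,1)=  → 0/1 unlike.
Row 1: %(1,0)–%(1,1)= %(1,1)–%(2,1)= %(1,3)–%(1,4)= %(1,4)–@(1,5)≠ @(1,5)–%(2,5)≠  → 2/5 unlike.
Row 2: %(2,1)–%(2,2)= %(2,1)–%(3,1)= %(2,5)–%(3,5)=  → 0/3 unlike.
Row 3: %(3,1)–%(4,1)= %(3,3)–@(3,4)≠ %(3,3)–%(4,3)= @(3,4)–%(3,5)≠ @(3,4)–%(4,4)≠ %(3,5)–%(4,5)=  → 3/6 unlike.
Row 4: %(4,0)–%(4,1)= %(4,1)–@(4,2)≠ %(4,1)–@(5,1)≠ @(4,2)–%(4,3)≠ @(4,2)–%(5,2)≠ %(4,3)–%(4,4)= %(4,4)–%(4,5)=  → 4/7 unlike.
Row 5: @(5,1)–%(5,2)≠  → 1/1 unlike.
Row 6: %(6,4)–%(6,5)=  → 0/1 unlike.
Total adjacent occupied pairs: 24; unlike-type pairs: 10.
10/24 reduces to 5/12.

5/12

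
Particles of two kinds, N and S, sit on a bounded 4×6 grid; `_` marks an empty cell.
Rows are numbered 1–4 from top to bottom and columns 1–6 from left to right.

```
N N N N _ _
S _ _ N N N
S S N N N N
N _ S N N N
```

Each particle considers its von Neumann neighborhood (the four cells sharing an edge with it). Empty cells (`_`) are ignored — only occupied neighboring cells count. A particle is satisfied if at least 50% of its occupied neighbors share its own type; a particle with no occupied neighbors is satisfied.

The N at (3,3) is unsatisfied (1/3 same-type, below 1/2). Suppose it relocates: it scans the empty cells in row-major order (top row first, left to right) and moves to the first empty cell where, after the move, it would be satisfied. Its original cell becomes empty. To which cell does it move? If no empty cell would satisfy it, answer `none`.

Vacating (3,3). Empty cells in order:
  (1,5): 2/2 same-type → satisfied — stop here.

(1,5)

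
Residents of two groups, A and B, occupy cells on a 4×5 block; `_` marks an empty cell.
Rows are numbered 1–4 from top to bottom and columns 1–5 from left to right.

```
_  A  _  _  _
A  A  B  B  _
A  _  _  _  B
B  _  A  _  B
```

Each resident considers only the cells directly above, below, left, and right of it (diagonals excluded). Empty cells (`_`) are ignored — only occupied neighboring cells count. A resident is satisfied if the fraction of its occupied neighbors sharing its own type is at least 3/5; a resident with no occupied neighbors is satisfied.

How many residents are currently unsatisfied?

(1,2)A 1/1 satisfied
(2,1)A 2/2 satisfied
(2,2)A 2/3 satisfied
(2,3)B 1/2 not
(2,4)B 1/1 satisfied
(3,1)A 1/2 not
(3,5)B 1/1 satisfied
(4,1)B 0/1 not
(4,3)A 0/0 satisfied
(4,5)B 1/1 satisfied
Unsatisfied: (2,3), (3,1), (4,1) — 3 in total.

3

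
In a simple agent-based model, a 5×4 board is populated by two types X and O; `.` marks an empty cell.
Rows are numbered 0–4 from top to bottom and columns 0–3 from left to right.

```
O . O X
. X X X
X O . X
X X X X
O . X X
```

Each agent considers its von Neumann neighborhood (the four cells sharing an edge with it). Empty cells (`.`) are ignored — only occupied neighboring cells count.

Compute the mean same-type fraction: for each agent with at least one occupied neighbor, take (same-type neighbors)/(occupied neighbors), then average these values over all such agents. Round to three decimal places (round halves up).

Row 0: (0,0)O — no occupied neighbors · (0,2)O 0/2 · (0,3)X 1/2
Row 1: (1,1)X 1/2 · (1,2)X 2/3 · (1,3)X 3/3
Row 2: (2,0)X 1/2 · (2,1)O 0/3 · (2,3)X 2/2
Row 3: (3,0)X 2/3 · (3,1)X 2/3 · (3,2)X 3/3 · (3,3)X 3/3
Row 4: (4,0)O 0/1 · (4,2)X 2/2 · (4,3)X 2/2
Sum over 15 agents: 0/2 + 1/2 + 1/2 + 2/3 + 3/3 + 1/2 + 0/3 + 2/2 + 2/3 + 2/3 + 3/3 + 3/3 + 0/1 + 2/2 + 2/2 = 19/2; mean = 19/2 ÷ 15 = 19/30 = 0.633333… → 0.633.

0.633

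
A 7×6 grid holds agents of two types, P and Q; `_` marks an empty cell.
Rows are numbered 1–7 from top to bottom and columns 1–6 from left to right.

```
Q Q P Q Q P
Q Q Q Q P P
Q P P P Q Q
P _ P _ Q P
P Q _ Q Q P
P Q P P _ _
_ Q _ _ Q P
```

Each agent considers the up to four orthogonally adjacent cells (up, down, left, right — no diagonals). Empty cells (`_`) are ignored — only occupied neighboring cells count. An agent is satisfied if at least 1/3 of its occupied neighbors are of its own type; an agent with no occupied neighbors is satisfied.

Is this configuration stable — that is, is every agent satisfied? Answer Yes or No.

No

(1,1)Q 2/2 satisfied
(1,2)Q 2/3 satisfied
(1,3)P 0/3 not
(1,4)Q 2/3 satisfied
(1,5)Q 1/3 satisfied
(1,6)P 1/2 satisfied
(2,1)Q 3/3 satisfied
(2,2)Q 3/4 satisfied
(2,3)Q 2/4 satisfied
(2,4)Q 2/4 satisfied
(2,5)P 1/4 not
(2,6)P 2/3 satisfied
(3,1)Q 1/3 satisfied
(3,2)P 1/3 satisfied
(3,3)P 3/4 satisfied
(3,4)P 1/3 satisfied
(3,5)Q 2/4 satisfied
(3,6)Q 1/3 satisfied
(4,1)P 1/2 satisfied
(4,3)P 1/1 satisfied
(4,5)Q 2/3 satisfied
(4,6)P 1/3 satisfied
(5,1)P 2/3 satisfied
(5,2)Q 1/2 satisfied
(5,4)Q 1/2 satisfied
(5,5)Q 2/3 satisfied
(5,6)P 1/2 satisfied
(6,1)P 1/2 satisfied
(6,2)Q 2/4 satisfied
(6,3)P 1/2 satisfied
(6,4)P 1/2 satisfied
(7,2)Q 1/1 satisfied
(7,5)Q 0/1 not
(7,6)P 0/1 not
For instance (1,3) has only 0/3 same-type neighbors, below 1/3.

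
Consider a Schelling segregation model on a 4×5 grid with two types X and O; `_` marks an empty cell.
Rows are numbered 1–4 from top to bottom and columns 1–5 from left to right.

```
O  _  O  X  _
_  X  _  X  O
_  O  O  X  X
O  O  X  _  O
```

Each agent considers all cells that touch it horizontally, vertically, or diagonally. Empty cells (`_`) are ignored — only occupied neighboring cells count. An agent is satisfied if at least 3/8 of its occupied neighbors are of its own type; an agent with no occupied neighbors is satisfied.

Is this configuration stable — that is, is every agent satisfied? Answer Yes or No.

Row 1: (1,1)O 0/1 not · (1,3)O 0/3 not · (1,4)X 1/3 not
Row 2: (2,2)X 0/4 not · (2,4)X 3/6 satisfied · (2,5)O 0/4 not
Row 3: (3,2)O 3/5 satisfied · (3,3)O 2/6 not · (3,4)X 3/6 satisfied · (3,5)X 2/4 satisfied
Row 4: (4,1)O 2/2 satisfied · (4,2)O 3/4 satisfied · (4,3)X 1/4 not · (4,5)O 0/2 not
For instance (1,1) has only 0/1 same-type neighbors, below 3/8.

No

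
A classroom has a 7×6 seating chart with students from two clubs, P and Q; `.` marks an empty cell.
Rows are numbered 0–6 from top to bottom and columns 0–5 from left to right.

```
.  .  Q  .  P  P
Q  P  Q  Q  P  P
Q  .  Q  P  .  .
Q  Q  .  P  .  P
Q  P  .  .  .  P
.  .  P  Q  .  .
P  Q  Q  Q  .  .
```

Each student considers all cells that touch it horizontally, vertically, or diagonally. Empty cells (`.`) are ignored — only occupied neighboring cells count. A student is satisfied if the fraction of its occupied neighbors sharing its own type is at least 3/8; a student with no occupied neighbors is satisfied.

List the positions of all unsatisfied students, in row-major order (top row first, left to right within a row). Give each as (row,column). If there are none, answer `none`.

(1,1), (4,1), (5,2), (6,0), (6,1)

Row 0: (0,2)Q 2/3 ok · (0,4)P 3/4 ok · (0,5)P 3/3 ok
Row 1: (1,0)Q 1/2 ok · (1,1)P 0/5 unhappy · (1,2)Q 3/5 ok · (1,3)Q 3/6 ok · (1,4)P 4/5 ok · (1,5)P 3/3 ok
Row 2: (2,0)Q 3/4 ok · (2,2)Q 3/6 ok · (2,3)P 2/5 ok
Row 3: (3,0)Q 3/4 ok · (3,1)Q 4/5 ok · (3,3)P 1/2 ok · (3,5)P 1/1 ok
Row 4: (4,0)Q 2/3 ok · (4,1)P 1/4 unhappy · (4,5)P 1/1 ok
Row 5: (5,2)P 1/5 unhappy · (5,3)Q 2/3 ok
Row 6: (6,0)P 0/1 unhappy · (6,1)Q 1/3 unhappy · (6,2)Q 3/4 ok · (6,3)Q 2/3 ok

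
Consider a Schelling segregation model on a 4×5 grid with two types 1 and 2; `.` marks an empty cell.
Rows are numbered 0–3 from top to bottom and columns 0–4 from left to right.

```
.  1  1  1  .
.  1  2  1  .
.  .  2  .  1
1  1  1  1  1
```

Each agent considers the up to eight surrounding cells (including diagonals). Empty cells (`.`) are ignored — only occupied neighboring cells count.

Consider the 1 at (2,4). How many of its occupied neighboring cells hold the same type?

3

Occupied neighbors of (2,4): (1,3)=1, (3,3)=1, (3,4)=1.
Same type (1): 3 of 3.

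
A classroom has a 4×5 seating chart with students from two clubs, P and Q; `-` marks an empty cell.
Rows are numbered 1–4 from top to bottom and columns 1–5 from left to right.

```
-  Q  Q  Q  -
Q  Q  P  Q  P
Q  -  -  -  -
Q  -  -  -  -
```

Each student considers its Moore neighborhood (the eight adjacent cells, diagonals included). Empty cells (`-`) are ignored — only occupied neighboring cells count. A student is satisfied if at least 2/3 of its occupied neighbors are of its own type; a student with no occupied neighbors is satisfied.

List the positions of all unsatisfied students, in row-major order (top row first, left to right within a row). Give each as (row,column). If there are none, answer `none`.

(1,4), (2,3), (2,4), (2,5)

Row 1: (1,2)Q 3/4 ok · (1,3)Q 4/5 ok · (1,4)Q 2/4 unhappy
Row 2: (2,1)Q 3/3 ok · (2,2)Q 4/5 ok · (2,3)P 0/5 unhappy · (2,4)Q 2/4 unhappy · (2,5)P 0/2 unhappy
Row 3: (3,1)Q 3/3 ok
Row 4: (4,1)Q 1/1 ok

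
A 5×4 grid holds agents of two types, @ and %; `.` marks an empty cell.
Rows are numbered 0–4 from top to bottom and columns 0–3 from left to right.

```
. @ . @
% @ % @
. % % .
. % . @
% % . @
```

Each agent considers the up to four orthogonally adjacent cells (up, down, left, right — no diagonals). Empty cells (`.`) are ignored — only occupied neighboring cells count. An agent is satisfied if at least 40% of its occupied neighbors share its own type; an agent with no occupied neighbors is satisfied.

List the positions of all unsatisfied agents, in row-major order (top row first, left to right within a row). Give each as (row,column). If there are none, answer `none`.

(1,0), (1,1), (1,2)

Row 0: (0,1)@ 1/1 satisfied · (0,3)@ 1/1 satisfied
Row 1: (1,0)% 0/1 not · (1,1)@ 1/4 not · (1,2)% 1/3 not · (1,3)@ 1/2 satisfied
Row 2: (2,1)% 2/3 satisfied · (2,2)% 2/2 satisfied
Row 3: (3,1)% 2/2 satisfied · (3,3)@ 1/1 satisfied
Row 4: (4,0)% 1/1 satisfied · (4,1)% 2/2 satisfied · (4,3)@ 1/1 satisfied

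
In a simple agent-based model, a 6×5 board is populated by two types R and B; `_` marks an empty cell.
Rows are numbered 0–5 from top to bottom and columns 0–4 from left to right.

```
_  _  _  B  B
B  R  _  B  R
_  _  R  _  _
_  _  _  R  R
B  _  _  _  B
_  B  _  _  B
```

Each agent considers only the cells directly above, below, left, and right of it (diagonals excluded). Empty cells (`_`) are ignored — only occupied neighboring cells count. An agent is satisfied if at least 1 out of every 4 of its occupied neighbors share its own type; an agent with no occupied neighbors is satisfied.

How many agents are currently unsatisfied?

3

(0,3)B 2/2 ✓
(0,4)B 1/2 ✓
(1,0)B 0/1 ✗
(1,1)R 0/1 ✗
(1,3)B 1/2 ✓
(1,4)R 0/2 ✗
(2,2)R 0/0 ✓
(3,3)R 1/1 ✓
(3,4)R 1/2 ✓
(4,0)B 0/0 ✓
(4,4)B 1/2 ✓
(5,1)B 0/0 ✓
(5,4)B 1/1 ✓
Unsatisfied: (1,0), (1,1), (1,4) — 3 in total.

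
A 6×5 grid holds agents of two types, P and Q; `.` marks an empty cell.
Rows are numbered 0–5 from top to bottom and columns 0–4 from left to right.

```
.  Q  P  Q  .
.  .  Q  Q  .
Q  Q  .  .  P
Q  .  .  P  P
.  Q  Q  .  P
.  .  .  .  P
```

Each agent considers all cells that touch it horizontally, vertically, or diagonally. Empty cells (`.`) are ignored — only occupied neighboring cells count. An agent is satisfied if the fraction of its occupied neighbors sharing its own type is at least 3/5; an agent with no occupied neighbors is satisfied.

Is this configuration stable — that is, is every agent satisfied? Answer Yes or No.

Row 0: (0,1)Q 1/2 not · (0,2)P 0/4 not · (0,3)Q 2/3 satisfied
Row 1: (1,2)Q 4/5 satisfied · (1,3)Q 2/4 not
Row 2: (2,0)Q 2/2 satisfied · (2,1)Q 3/3 satisfied · (2,4)P 2/3 satisfied
Row 3: (3,0)Q 3/3 satisfied · (3,3)P 3/4 satisfied · (3,4)P 3/3 satisfied
Row 4: (4,1)Q 2/2 satisfied · (4,2)Q 1/2 not · (4,4)P 3/3 satisfied
Row 5: (5,4)P 1/1 satisfied
For instance (0,1) has only 1/2 same-type neighbors, below 3/5.

No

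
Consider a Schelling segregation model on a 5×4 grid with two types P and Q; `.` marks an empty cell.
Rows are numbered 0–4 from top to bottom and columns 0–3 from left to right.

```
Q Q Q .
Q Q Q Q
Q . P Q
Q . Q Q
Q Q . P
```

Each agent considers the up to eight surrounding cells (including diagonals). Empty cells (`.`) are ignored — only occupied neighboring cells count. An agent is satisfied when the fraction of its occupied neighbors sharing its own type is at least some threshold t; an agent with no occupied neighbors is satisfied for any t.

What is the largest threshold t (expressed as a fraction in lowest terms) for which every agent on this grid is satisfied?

Row 0: (0,0)Q 3/3 · (0,1)Q 5/5 · (0,2)Q 4/4
Row 1: (1,0)Q 4/4 · (1,1)Q 6/7 · (1,2)Q 5/6 · (1,3)Q 3/4
Row 2: (2,0)Q 3/3 · (2,2)P 0/6 · (2,3)Q 4/5
Row 3: (3,0)Q 3/3 · (3,2)Q 3/5 · (3,3)Q 2/4
Row 4: (4,0)Q 2/2 · (4,1)Q 3/3 · (4,3)P 0/2
The smallest same-type fraction is 0/6 at (2,2), which reduces to 0/1. Any threshold above that leaves this agent unsatisfied.

0/1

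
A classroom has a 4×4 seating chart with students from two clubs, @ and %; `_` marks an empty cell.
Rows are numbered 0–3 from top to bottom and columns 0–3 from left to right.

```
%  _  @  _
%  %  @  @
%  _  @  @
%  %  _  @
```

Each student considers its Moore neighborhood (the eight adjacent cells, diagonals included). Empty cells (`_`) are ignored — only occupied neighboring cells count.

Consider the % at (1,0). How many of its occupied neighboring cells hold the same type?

3

Occupied neighbors of (1,0): (0,0)=%, (1,1)=%, (2,0)=%.
Same type (%): 3 of 3.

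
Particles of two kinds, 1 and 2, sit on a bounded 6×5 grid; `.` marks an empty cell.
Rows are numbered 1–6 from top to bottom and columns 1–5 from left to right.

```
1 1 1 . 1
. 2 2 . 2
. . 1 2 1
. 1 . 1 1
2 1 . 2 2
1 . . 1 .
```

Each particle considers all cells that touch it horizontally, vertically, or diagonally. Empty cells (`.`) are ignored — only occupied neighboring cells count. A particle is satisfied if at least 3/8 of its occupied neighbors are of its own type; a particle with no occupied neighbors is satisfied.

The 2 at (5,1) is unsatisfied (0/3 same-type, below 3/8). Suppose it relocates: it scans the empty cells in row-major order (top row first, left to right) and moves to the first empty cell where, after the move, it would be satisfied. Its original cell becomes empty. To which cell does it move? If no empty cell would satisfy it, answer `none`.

Vacating (5,1). Empty cells in order:
  (1,4): 2/4 same-type → satisfied — stop here.

(1,4)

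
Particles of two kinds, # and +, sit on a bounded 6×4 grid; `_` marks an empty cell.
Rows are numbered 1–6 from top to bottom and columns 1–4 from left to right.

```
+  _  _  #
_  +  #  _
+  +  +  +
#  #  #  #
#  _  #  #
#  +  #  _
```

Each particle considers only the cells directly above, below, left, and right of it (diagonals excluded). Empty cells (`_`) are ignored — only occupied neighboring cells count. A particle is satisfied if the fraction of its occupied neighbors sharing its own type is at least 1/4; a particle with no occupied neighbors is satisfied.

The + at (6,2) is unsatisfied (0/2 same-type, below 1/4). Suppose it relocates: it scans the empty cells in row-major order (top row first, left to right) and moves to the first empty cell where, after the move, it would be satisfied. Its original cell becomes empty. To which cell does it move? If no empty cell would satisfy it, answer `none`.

Vacating (6,2). Empty cells in order:
  (1,2): 2/2 same-type → satisfied — stop here.

(1,2)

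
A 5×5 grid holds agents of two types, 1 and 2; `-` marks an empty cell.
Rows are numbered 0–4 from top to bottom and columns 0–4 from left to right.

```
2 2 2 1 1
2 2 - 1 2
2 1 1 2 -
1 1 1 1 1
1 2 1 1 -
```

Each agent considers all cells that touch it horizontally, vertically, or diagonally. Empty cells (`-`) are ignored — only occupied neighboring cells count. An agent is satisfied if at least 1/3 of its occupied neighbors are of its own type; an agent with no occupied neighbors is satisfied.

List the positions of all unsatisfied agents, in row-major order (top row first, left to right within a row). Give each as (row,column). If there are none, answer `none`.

Row 0: (0,0)2 3/3 ok · (0,1)2 4/4 ok · (0,2)2 2/4 ok · (0,3)1 2/4 ok · (0,4)1 2/3 ok
Row 1: (1,0)2 4/5 ok · (1,1)2 5/7 ok · (1,3)1 3/6 ok · (1,4)2 1/4 unhappy
Row 2: (2,0)2 2/5 ok · (2,1)1 4/7 ok · (2,2)1 5/7 ok · (2,3)2 1/6 unhappy
Row 3: (3,0)1 3/5 ok · (3,1)1 6/8 ok · (3,2)1 6/8 ok · (3,3)1 5/6 ok · (3,4)1 2/3 ok
Row 4: (4,0)1 2/3 ok · (4,1)2 0/5 unhappy · (4,2)1 4/5 ok · (4,3)1 4/4 ok

(1,4), (2,3), (4,1)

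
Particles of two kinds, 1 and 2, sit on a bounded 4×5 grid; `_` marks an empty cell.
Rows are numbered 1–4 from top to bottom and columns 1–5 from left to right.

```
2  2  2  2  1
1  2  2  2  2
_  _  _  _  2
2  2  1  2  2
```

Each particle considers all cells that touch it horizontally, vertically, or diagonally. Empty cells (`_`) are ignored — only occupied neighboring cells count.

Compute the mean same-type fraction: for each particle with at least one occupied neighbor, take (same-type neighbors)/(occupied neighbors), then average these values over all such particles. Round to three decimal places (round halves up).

0.676

Row 1: (1,1)2 2/3 · (1,2)2 4/5 · (1,3)2 5/5 · (1,4)2 4/5 · (1,5)1 0/3
Row 2: (2,1)1 0/3 · (2,2)2 4/5 · (2,3)2 5/5 · (2,4)2 5/6 · (2,5)2 3/4
Row 3: (3,5)2 4/4
Row 4: (4,1)2 1/1 · (4,2)2 1/2 · (4,3)1 0/2 · (4,4)2 2/3 · (4,5)2 2/2
Sum over 16 particles: 2/3 + 4/5 + 5/5 + 4/5 + 0/3 + 0/3 + 4/5 + 5/5 + 5/6 + 3/4 + 4/4 + 1/1 + 1/2 + 0/2 + 2/3 + 2/2 = 649/60; mean = 649/60 ÷ 16 = 649/960 = 0.676041… → 0.676.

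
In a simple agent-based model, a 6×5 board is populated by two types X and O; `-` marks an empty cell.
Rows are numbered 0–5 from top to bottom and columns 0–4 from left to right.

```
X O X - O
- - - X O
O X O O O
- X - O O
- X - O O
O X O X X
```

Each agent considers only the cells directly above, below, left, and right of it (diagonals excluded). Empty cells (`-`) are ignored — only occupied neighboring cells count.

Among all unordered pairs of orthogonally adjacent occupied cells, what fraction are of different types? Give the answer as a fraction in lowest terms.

11/25

Scan each occupied cell's neighbors to the right and below so each pair is counted once.
From row 0: 2 unlike of 3 pairs (running 2/3).
From row 1: 2 unlike of 3 pairs (running 4/6).
From row 2: 2 unlike of 7 pairs (running 6/13).
From row 3: 0 unlike of 4 pairs (running 6/17).
From row 4: 2 unlike of 4 pairs (running 8/21).
From row 5: 3 unlike of 4 pairs (running 11/25).
Total adjacent occupied pairs: 25; unlike-type pairs: 11.
11/25 is already in lowest terms.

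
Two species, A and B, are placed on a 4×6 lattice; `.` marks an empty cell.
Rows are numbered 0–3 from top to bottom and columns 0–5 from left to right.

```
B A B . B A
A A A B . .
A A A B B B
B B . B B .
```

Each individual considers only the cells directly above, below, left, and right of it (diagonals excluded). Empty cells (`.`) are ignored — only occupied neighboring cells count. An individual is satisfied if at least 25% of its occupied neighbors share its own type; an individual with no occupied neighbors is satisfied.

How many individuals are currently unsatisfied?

4

(0,0)B 0/2 ✗
(0,1)A 1/3 ✓
(0,2)B 0/2 ✗
(0,4)B 0/1 ✗
(0,5)A 0/1 ✗
(1,0)A 2/3 ✓
(1,1)A 4/4 ✓
(1,2)A 2/4 ✓
(1,3)B 1/2 ✓
(2,0)A 2/3 ✓
(2,1)A 3/4 ✓
(2,2)A 2/3 ✓
(2,3)B 3/4 ✓
(2,4)B 3/3 ✓
(2,5)B 1/1 ✓
(3,0)B 1/2 ✓
(3,1)B 1/2 ✓
(3,3)B 2/2 ✓
(3,4)B 2/2 ✓
Unsatisfied: (0,0), (0,2), (0,4), (0,5) — 4 in total.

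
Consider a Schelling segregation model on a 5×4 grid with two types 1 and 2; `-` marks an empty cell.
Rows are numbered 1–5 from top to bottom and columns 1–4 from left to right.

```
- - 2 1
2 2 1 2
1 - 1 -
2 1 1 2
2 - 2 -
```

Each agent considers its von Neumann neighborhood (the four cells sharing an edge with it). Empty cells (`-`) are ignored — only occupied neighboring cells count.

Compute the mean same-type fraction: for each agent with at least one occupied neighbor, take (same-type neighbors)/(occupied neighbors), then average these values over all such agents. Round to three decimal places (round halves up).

Row 1: (1,3)2 0/2 · (1,4)1 0/2
Row 2: (2,1)2 1/2 · (2,2)2 1/2 · (2,3)1 1/4 · (2,4)2 0/2
Row 3: (3,1)1 0/2 · (3,3)1 2/2
Row 4: (4,1)2 1/3 · (4,2)1 1/2 · (4,3)1 2/4 · (4,4)2 0/1
Row 5: (5,1)2 1/1 · (5,3)2 0/1
Sum over 14 agents: 0/2 + 0/2 + 1/2 + 1/2 + 1/4 + 0/2 + 0/2 + 2/2 + 1/3 + 1/2 + 2/4 + 0/1 + 1/1 + 0/1 = 55/12; mean = 55/12 ÷ 14 = 55/168 = 0.327380… → 0.327.

0.327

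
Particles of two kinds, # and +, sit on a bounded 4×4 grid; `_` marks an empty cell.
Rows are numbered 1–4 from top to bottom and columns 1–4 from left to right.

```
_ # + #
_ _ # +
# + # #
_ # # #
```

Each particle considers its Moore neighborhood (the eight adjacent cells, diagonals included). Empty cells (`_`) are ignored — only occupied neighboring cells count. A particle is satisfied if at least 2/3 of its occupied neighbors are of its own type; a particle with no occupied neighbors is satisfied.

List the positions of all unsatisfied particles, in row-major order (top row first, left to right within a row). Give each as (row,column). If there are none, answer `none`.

(1,2), (1,3), (1,4), (2,3), (2,4), (3,1), (3,2)

Row 1: (1,2)# 1/2 unhappy · (1,3)+ 1/4 unhappy · (1,4)# 1/3 unhappy
Row 2: (2,3)# 4/7 unhappy · (2,4)+ 1/5 unhappy
Row 3: (3,1)# 1/2 unhappy · (3,2)+ 0/5 unhappy · (3,3)# 5/7 ok · (3,4)# 4/5 ok
Row 4: (4,2)# 3/4 ok · (4,3)# 4/5 ok · (4,4)# 3/3 ok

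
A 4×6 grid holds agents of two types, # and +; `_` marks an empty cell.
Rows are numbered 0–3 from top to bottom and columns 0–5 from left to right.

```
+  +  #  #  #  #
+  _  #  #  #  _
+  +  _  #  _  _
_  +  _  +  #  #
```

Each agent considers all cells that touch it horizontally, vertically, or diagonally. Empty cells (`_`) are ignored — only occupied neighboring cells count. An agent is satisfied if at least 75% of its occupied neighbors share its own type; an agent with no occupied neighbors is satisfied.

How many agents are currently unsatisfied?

Row 0: (0,0)+ 2/2 ok · (0,1)+ 2/4 unhappy · (0,2)# 3/4 ok · (0,3)# 5/5 ok · (0,4)# 4/4 ok · (0,5)# 2/2 ok
Row 1: (1,0)+ 4/4 ok · (1,2)# 4/6 unhappy · (1,3)# 6/6 ok · (1,4)# 5/5 ok
Row 2: (2,0)+ 3/3 ok · (2,1)+ 3/4 ok · (2,3)# 4/5 ok
Row 3: (3,1)+ 2/2 ok · (3,3)+ 0/2 unhappy · (3,4)# 2/3 unhappy · (3,5)# 1/1 ok
Unsatisfied: (0,1), (1,2), (3,3), (3,4) — 4 in total.

4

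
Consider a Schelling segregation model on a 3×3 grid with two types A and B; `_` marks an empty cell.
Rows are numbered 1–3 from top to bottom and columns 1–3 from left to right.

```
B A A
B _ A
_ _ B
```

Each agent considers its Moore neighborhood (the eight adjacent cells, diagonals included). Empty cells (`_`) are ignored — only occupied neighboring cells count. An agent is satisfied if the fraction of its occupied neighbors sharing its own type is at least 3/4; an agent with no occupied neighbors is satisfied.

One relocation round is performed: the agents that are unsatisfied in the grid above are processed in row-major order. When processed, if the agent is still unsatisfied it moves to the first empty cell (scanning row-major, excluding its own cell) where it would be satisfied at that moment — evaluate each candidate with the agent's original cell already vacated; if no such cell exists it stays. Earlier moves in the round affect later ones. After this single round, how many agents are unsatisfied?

Initially unsatisfied (in order): (1,1), (1,2), (2,1), (2,3), (3,3).
  (1,1) → (3,1).
  (1,2): no empty cell satisfies it; stays.
  (2,1): no empty cell satisfies it; stays.
  (2,3): no empty cell satisfies it; stays.
  (3,3): no empty cell satisfies it; stays.
Resulting grid:
_ A A
B _ A
B _ B
Unsatisfied now: (1,2), (2,1), (2,3), (3,3).

4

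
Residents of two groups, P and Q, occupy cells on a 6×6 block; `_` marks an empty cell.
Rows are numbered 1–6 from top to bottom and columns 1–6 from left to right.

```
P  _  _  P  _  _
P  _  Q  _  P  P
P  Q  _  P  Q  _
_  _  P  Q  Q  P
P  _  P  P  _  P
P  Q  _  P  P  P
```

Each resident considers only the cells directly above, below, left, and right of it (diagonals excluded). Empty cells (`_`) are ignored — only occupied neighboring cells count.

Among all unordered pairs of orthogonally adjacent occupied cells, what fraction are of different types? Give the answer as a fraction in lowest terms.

8/21

Scan each occupied cell's neighbors to the right and below so each pair is counted once.
Row 1: P(1,1)–P(2,1)=  → 0/1 unlike.
Row 2: P(2,1)–P(3,1)= P(2,5)–P(2,6)= P(2,5)–Q(3,5)≠  → 1/3 unlike.
Row 3: P(3,1)–Q(3,2)≠ P(3,4)–Q(3,5)≠ P(3,4)–Q(4,4)≠ Q(3,5)–Q(4,5)=  → 3/4 unlike.
Row 4: P(4,3)–Q(4,4)≠ P(4,3)–P(5,3)= Q(4,4)–Q(4,5)= Q(4,4)–P(5,4)≠ Q(4,5)–P(4,6)≠ P(4,6)–P(5,6)=  → 3/6 unlike.
Row 5: P(5,1)–P(6,1)= P(5,3)–P(5,4)= P(5,4)–P(6,4)= P(5,6)–P(6,6)=  → 0/4 unlike.
Row 6: P(6,1)–Q(6,2)≠ P(6,4)–P(6,5)= P(6,5)–P(6,6)=  → 1/3 unlike.
Total adjacent occupied pairs: 21; unlike-type pairs: 8.
8/21 is already in lowest terms.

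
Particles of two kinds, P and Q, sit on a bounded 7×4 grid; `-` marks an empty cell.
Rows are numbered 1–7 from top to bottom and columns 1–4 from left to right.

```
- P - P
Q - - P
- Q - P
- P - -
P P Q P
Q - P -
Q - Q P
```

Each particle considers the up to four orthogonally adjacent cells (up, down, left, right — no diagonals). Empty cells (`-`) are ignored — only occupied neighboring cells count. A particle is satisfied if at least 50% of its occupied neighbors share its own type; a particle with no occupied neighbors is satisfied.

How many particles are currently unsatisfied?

6

(1,2)P 0/0 satisfied
(1,4)P 1/1 satisfied
(2,1)Q 0/0 satisfied
(2,4)P 2/2 satisfied
(3,2)Q 0/1 not
(3,4)P 1/1 satisfied
(4,2)P 1/2 satisfied
(5,1)P 1/2 satisfied
(5,2)P 2/3 satisfied
(5,3)Q 0/3 not
(5,4)P 0/1 not
(6,1)Q 1/2 satisfied
(6,3)P 0/2 not
(7,1)Q 1/1 satisfied
(7,3)Q 0/2 not
(7,4)P 0/1 not
Unsatisfied: (3,2), (5,3), (5,4), (6,3), (7,3), (7,4) — 6 in total.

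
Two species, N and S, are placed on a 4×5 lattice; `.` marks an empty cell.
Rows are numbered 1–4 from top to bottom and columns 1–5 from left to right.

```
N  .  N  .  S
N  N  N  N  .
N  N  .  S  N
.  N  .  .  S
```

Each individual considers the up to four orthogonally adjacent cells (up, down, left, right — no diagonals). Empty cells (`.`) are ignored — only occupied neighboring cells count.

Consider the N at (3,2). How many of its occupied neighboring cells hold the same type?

3

Occupied neighbors of (3,2): (2,2)=N, (4,2)=N, (3,1)=N.
Same type (N): 3 of 3.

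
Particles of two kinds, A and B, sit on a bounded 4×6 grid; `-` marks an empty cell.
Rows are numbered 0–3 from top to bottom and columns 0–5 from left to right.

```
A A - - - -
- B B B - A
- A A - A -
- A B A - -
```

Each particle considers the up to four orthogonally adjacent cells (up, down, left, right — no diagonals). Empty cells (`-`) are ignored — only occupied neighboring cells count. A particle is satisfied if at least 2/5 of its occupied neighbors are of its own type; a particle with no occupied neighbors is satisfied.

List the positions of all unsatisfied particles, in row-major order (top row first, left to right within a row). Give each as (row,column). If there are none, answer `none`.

Row 0: (0,0)A 1/1 satisfied · (0,1)A 1/2 satisfied
Row 1: (1,1)B 1/3 not · (1,2)B 2/3 satisfied · (1,3)B 1/1 satisfied · (1,5)A 0/0 satisfied
Row 2: (2,1)A 2/3 satisfied · (2,2)A 1/3 not · (2,4)A 0/0 satisfied
Row 3: (3,1)A 1/2 satisfied · (3,2)B 0/3 not · (3,3)A 0/1 not

(1,1), (2,2), (3,2), (3,3)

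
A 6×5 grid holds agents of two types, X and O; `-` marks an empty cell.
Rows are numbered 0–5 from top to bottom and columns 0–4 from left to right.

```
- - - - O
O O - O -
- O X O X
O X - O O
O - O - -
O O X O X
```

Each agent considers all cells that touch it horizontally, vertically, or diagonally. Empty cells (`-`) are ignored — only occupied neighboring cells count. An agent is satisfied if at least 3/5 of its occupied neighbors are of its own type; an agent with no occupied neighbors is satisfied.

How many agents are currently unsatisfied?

7

(0,4)O 1/1 ok
(1,0)O 2/2 ok
(1,1)O 2/3 ok
(1,3)O 2/4 unhappy
(2,1)O 3/5 ok
(2,2)X 1/6 unhappy
(2,3)O 3/5 ok
(2,4)X 0/4 unhappy
(3,0)O 2/3 ok
(3,1)X 1/5 unhappy
(3,3)O 3/5 ok
(3,4)O 2/3 ok
(4,0)O 3/4 ok
(4,2)O 3/5 ok
(5,0)O 2/2 ok
(5,1)O 3/4 ok
(5,2)X 0/3 unhappy
(5,3)O 1/3 unhappy
(5,4)X 0/1 unhappy
Unsatisfied: (1,3), (2,2), (2,4), (3,1), (5,2), (5,3), (5,4) — 7 in total.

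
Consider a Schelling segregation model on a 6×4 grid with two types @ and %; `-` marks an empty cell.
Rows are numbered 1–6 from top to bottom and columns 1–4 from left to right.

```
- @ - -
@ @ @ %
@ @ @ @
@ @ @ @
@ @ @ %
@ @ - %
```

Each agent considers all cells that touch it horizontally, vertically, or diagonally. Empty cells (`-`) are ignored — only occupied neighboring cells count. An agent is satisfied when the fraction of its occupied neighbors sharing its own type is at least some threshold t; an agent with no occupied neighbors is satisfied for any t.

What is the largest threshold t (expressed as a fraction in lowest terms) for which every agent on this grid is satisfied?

0/1

(1,2)@ 3/3
(2,1)@ 4/4
(2,2)@ 6/6
(2,3)@ 5/6
(2,4)% 0/3
(3,1)@ 5/5
(3,2)@ 8/8
(3,3)@ 7/8
(3,4)@ 4/5
(4,1)@ 5/5
(4,2)@ 8/8
(4,3)@ 7/8
(4,4)@ 4/5
(5,1)@ 5/5
(5,2)@ 7/7
(5,3)@ 5/7
(5,4)% 1/4
(6,1)@ 3/3
(6,2)@ 4/4
(6,4)% 1/2
The smallest same-type fraction is 0/3 at (2,4), which reduces to 0/1. Any threshold above that leaves this agent unsatisfied.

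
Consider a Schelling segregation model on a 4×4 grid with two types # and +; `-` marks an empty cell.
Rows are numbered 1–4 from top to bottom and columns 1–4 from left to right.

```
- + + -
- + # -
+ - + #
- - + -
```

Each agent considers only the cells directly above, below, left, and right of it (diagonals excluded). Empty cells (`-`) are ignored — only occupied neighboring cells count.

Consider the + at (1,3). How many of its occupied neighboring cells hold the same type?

1

Occupied neighbors of (1,3): (2,3)=#, (1,2)=+.
Same type (+): 1 of 2.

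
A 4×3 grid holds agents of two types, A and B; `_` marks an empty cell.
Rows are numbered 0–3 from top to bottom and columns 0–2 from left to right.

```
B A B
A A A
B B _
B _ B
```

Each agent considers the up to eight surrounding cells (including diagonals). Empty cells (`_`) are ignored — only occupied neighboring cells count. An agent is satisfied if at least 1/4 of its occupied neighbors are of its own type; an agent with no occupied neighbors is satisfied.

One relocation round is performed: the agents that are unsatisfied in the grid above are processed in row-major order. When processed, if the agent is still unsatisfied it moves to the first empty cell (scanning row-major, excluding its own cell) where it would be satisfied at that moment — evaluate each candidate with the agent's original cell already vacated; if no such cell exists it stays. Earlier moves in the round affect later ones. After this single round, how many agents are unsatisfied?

Initially unsatisfied (in order): (0,0), (0,2).
  (0,0) → (2,2).
  (0,2) → (3,1).
Resulting grid:
_ A _
A A A
B B B
B B B
All satisfied now.

0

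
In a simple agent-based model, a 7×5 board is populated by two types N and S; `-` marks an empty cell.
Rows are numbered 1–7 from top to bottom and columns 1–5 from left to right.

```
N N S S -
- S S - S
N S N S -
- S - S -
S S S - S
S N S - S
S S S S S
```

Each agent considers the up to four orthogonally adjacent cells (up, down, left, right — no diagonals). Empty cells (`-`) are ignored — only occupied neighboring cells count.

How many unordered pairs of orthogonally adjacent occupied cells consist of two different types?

10

Scan each occupied cell's neighbors to the right and below so each pair is counted once.
From row 1: 2 unlike of 5 pairs (running 2/5).
From row 2: 1 unlike of 3 pairs (running 3/8).
From row 3: 3 unlike of 5 pairs (running 6/13).
From row 4: 0 unlike of 1 pairs (running 6/14).
From row 5: 1 unlike of 6 pairs (running 7/20).
From row 6: 3 unlike of 6 pairs (running 10/26).
From row 7: 0 unlike of 4 pairs (running 10/30).
Total adjacent occupied pairs: 30; unlike-type pairs: 10.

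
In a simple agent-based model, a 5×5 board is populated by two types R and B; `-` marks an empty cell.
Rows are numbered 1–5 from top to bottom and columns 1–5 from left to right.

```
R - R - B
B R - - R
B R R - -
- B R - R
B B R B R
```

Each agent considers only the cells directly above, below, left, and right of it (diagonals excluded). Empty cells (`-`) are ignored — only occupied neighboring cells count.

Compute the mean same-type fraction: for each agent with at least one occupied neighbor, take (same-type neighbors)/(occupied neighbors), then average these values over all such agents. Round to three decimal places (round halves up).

(1,1)R 0/1
(1,3)R — no occupied neighbors
(1,5)B 0/1
(2,1)B 1/3
(2,2)R 1/2
(2,5)R 0/1
(3,1)B 1/2
(3,2)R 2/4
(3,3)R 2/2
(4,2)B 1/3
(4,3)R 2/3
(4,5)R 1/1
(5,1)B 1/1
(5,2)B 2/3
(5,3)R 1/3
(5,4)B 0/2
(5,5)R 1/2
Sum over 16 agents: 0/1 + 0/1 + 1/3 + 1/2 + 0/1 + 1/2 + 2/4 + 2/2 + 1/3 + 2/3 + 1/1 + 1/1 + 2/3 + 1/3 + 0/2 + 1/2 = 22/3; mean = 22/3 ÷ 16 = 11/24 = 0.458333… → 0.458.

0.458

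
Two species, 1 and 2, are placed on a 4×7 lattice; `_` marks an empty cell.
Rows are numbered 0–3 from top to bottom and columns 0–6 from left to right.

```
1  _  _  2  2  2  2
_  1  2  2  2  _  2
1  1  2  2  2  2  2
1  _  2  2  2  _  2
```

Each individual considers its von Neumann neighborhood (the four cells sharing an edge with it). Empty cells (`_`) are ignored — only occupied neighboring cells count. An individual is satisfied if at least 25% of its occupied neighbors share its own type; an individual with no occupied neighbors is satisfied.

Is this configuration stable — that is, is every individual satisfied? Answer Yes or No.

Yes

(0,0)1 0/0 satisfied
(0,3)2 2/2 satisfied
(0,4)2 3/3 satisfied
(0,5)2 2/2 satisfied
(0,6)2 2/2 satisfied
(1,1)1 1/2 satisfied
(1,2)2 2/3 satisfied
(1,3)2 4/4 satisfied
(1,4)2 3/3 satisfied
(1,6)2 2/2 satisfied
(2,0)1 2/2 satisfied
(2,1)1 2/3 satisfied
(2,2)2 3/4 satisfied
(2,3)2 4/4 satisfied
(2,4)2 4/4 satisfied
(2,5)2 2/2 satisfied
(2,6)2 3/3 satisfied
(3,0)1 1/1 satisfied
(3,2)2 2/2 satisfied
(3,3)2 3/3 satisfied
(3,4)2 2/2 satisfied
(3,6)2 1/1 satisfied
All meet the threshold, so the configuration is stable.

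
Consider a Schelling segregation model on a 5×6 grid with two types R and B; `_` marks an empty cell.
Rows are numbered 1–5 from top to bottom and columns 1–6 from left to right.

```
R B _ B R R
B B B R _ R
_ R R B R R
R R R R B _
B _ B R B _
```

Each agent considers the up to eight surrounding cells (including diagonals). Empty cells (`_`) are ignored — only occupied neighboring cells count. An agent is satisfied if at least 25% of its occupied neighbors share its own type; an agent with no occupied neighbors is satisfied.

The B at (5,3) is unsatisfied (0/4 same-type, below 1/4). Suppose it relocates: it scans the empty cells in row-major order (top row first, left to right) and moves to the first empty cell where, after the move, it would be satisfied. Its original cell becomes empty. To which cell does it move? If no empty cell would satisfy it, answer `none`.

(1,3)

Vacating (5,3). Empty cells in order:
  (1,3): 4/5 same-type → satisfied — stop here.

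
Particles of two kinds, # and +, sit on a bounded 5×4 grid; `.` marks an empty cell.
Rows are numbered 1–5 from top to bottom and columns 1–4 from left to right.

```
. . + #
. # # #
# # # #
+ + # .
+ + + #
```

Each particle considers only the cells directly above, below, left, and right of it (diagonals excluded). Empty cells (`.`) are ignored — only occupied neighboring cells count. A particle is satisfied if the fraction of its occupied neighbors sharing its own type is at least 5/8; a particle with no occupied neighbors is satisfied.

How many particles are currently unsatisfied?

7

Row 1: (1,3)+ 0/2 ✗ · (1,4)# 1/2 ✗
Row 2: (2,2)# 2/2 ✓ · (2,3)# 3/4 ✓ · (2,4)# 3/3 ✓
Row 3: (3,1)# 1/2 ✗ · (3,2)# 3/4 ✓ · (3,3)# 4/4 ✓ · (3,4)# 2/2 ✓
Row 4: (4,1)+ 2/3 ✓ · (4,2)+ 2/4 ✗ · (4,3)# 1/3 ✗
Row 5: (5,1)+ 2/2 ✓ · (5,2)+ 3/3 ✓ · (5,3)+ 1/3 ✗ · (5,4)# 0/1 ✗
Unsatisfied: (1,3), (1,4), (3,1), (4,2), (4,3), (5,3), (5,4) — 7 in total.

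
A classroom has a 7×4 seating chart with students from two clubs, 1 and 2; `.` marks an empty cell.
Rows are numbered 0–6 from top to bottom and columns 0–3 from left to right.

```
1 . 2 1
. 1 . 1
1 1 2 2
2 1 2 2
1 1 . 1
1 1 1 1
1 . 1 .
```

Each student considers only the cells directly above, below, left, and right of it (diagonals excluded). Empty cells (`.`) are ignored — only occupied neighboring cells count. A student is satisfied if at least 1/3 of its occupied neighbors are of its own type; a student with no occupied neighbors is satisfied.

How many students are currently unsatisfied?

2

Row 0: (0,0)1 0/0 ok · (0,2)2 0/1 unhappy · (0,3)1 1/2 ok
Row 1: (1,1)1 1/1 ok · (1,3)1 1/2 ok
Row 2: (2,0)1 1/2 ok · (2,1)1 3/4 ok · (2,2)2 2/3 ok · (2,3)2 2/3 ok
Row 3: (3,0)2 0/3 unhappy · (3,1)1 2/4 ok · (3,2)2 2/3 ok · (3,3)2 2/3 ok
Row 4: (4,0)1 2/3 ok · (4,1)1 3/3 ok · (4,3)1 1/2 ok
Row 5: (5,0)1 3/3 ok · (5,1)1 3/3 ok · (5,2)1 3/3 ok · (5,3)1 2/2 ok
Row 6: (6,0)1 1/1 ok · (6,2)1 1/1 ok
Unsatisfied: (0,2), (3,0) — 2 in total.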